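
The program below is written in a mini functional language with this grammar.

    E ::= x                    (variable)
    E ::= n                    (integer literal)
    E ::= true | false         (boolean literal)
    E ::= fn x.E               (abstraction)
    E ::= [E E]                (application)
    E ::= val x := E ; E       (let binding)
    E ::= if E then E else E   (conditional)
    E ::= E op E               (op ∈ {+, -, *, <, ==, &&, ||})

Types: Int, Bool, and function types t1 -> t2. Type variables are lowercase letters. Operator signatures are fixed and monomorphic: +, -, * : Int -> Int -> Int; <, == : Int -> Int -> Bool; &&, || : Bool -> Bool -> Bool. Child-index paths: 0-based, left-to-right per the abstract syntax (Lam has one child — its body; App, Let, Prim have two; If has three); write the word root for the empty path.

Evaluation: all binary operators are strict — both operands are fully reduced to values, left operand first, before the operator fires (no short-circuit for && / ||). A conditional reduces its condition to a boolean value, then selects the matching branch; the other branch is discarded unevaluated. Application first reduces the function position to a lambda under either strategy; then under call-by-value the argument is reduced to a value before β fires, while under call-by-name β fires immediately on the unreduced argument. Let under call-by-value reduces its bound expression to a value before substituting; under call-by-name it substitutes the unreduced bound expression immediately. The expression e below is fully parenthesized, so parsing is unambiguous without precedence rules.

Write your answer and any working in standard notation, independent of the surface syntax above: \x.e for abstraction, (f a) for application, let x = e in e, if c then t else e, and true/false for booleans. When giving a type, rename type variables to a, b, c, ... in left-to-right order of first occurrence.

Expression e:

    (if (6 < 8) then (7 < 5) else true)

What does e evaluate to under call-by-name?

Trace:
step 0: (if (6 < 8) then (7 < 5) else true)
step 1: [delta@0] (if true then (7 < 5) else true)
step 2: [if@root] (7 < 5)
step 3: [delta@root] false

Answer: false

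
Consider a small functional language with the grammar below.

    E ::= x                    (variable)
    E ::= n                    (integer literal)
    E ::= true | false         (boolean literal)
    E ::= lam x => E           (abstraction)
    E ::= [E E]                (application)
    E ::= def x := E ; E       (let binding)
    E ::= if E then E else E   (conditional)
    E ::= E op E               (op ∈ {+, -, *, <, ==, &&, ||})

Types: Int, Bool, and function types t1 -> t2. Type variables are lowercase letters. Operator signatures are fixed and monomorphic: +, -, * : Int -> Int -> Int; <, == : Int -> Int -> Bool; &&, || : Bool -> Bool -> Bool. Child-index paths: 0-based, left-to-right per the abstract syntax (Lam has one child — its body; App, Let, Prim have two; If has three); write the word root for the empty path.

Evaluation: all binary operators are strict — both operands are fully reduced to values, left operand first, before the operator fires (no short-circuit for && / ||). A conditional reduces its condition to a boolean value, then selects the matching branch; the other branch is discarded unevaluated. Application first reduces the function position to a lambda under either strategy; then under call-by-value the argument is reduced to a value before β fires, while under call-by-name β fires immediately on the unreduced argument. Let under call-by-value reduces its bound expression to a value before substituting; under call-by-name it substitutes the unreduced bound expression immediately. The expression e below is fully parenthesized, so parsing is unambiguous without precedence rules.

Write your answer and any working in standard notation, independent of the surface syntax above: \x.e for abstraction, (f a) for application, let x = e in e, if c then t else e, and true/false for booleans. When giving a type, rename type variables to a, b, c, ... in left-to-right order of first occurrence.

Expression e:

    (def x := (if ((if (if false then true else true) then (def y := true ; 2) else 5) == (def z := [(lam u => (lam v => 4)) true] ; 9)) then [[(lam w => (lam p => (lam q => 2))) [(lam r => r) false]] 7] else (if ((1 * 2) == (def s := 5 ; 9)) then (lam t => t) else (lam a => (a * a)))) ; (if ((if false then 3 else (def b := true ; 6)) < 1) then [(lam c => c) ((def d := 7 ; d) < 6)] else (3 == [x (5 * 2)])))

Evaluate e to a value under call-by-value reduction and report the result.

Working:
step 0: (let x = (if ((if (if false then true else true) then (let y = true in 2) else 5) == (let z = ((\u.(\v.4)) true) in 9)) then (((\w.(\p.(\q.2))) ((\r.r) false)) 7) else (if ((1 * 2) == (let s = 5 in 9)) then (\t.t) else (\a.(a * a)))) in (if ((if false then 3 else (let b = true in 6)) < 1) then ((\c.c) ((let d = 7 in d) < 6)) else (3 == (x (5 * 2)))))
step 1: [if@0.0.0.0] (let x = (if ((if true then (let y = true in 2) else 5) == (let z = ((\u.(\v.4)) true) in 9)) then (((\w.(\p.(\q.2))) ((\r.r) false)) 7) else (if ((1 * 2) == (let s = 5 in 9)) then (\t.t) else (\a.(a * a)))) in (if ((if false then 3 else (let b = true in 6)) < 1) then ((\c.c) ((let d = 7 in d) < 6)) else (3 == (x (5 * 2)))))
step 2: [if@0.0.0] (let x = (if ((let y = true in 2) == (let z = ((\u.(\v.4)) true) in 9)) then (((\w.(\p.(\q.2))) ((\r.r) false)) 7) else (if ((1 * 2) == (let s = 5 in 9)) then (\t.t) else (\a.(a * a)))) in (if ((if false then 3 else (let b = true in 6)) < 1) then ((\c.c) ((let d = 7 in d) < 6)) else (3 == (x (5 * 2)))))
step 3: [let@0.0.0] (let x = (if (2 == (let z = ((\u.(\v.4)) true) in 9)) then (((\w.(\p.(\q.2))) ((\r.r) false)) 7) else (if ((1 * 2) == (let s = 5 in 9)) then (\t.t) else (\a.(a * a)))) in (if ((if false then 3 else (let b = true in 6)) < 1) then ((\c.c) ((let d = 7 in d) < 6)) else (3 == (x (5 * 2)))))
step 4: [beta@0.0.1.0] (let x = (if (2 == (let z = (\v.4) in 9)) then (((\w.(\p.(\q.2))) ((\r.r) false)) 7) else (if ((1 * 2) == (let s = 5 in 9)) then (\t.t) else (\a.(a * a)))) in (if ((if false then 3 else (let b = true in 6)) < 1) then ((\c.c) ((let d = 7 in d) < 6)) else (3 == (x (5 * 2)))))
step 5: [let@0.0.1] (let x = (if (2 == 9) then (((\w.(\p.(\q.2))) ((\r.r) false)) 7) else (if ((1 * 2) == (let s = 5 in 9)) then (\t.t) else (\a.(a * a)))) in (if ((if false then 3 else (let b = true in 6)) < 1) then ((\c.c) ((let d = 7 in d) < 6)) else (3 == (x (5 * 2)))))
step 6: [delta@0.0] (let x = (if false then (((\w.(\p.(\q.2))) ((\r.r) false)) 7) else (if ((1 * 2) == (let s = 5 in 9)) then (\t.t) else (\a.(a * a)))) in (if ((if false then 3 else (let b = true in 6)) < 1) then ((\c.c) ((let d = 7 in d) < 6)) else (3 == (x (5 * 2)))))
step 7: [if@0] (let x = (if ((1 * 2) == (let s = 5 in 9)) then (\t.t) else (\a.(a * a))) in (if ((if false then 3 else (let b = true in 6)) < 1) then ((\c.c) ((let d = 7 in d) < 6)) else (3 == (x (5 * 2)))))
step 8: [delta@0.0.0] (let x = (if (2 == (let s = 5 in 9)) then (\t.t) else (\a.(a * a))) in (if ((if false then 3 else (let b = true in 6)) < 1) then ((\c.c) ((let d = 7 in d) < 6)) else (3 == (x (5 * 2)))))
step 9: [let@0.0.1] (let x = (if (2 == 9) then (\t.t) else (\a.(a * a))) in (if ((if false then 3 else (let b = true in 6)) < 1) then ((\c.c) ((let d = 7 in d) < 6)) else (3 == (x (5 * 2)))))
step 10: [delta@0.0] (let x = (if false then (\t.t) else (\a.(a * a))) in (if ((if false then 3 else (let b = true in 6)) < 1) then ((\c.c) ((let d = 7 in d) < 6)) else (3 == (x (5 * 2)))))
step 11: [if@0] (let x = (\a.(a * a)) in (if ((if false then 3 else (let b = true in 6)) < 1) then ((\c.c) ((let d = 7 in d) < 6)) else (3 == (x (5 * 2)))))
step 12: [let@root] (if ((if false then 3 else (let b = true in 6)) < 1) then ((\c.c) ((let d = 7 in d) < 6)) else (3 == ((\a.(a * a)) (5 * 2))))
step 13: [if@0.0] (if ((let b = true in 6) < 1) then ((\c.c) ((let d = 7 in d) < 6)) else (3 == ((\a.(a * a)) (5 * 2))))
step 14: [let@0.0] (if (6 < 1) then ((\c.c) ((let d = 7 in d) < 6)) else (3 == ((\a.(a * a)) (5 * 2))))
step 15: [delta@0] (if false then ((\c.c) ((let d = 7 in d) < 6)) else (3 == ((\a.(a * a)) (5 * 2))))
step 16: [if@root] (3 == ((\a.(a * a)) (5 * 2)))
step 17: [delta@1.1] (3 == ((\a.(a * a)) 10))
step 18: [beta@1] (3 == (10 * 10))
step 19: [delta@1] (3 == 100)
step 20: [delta@root] false

Answer: false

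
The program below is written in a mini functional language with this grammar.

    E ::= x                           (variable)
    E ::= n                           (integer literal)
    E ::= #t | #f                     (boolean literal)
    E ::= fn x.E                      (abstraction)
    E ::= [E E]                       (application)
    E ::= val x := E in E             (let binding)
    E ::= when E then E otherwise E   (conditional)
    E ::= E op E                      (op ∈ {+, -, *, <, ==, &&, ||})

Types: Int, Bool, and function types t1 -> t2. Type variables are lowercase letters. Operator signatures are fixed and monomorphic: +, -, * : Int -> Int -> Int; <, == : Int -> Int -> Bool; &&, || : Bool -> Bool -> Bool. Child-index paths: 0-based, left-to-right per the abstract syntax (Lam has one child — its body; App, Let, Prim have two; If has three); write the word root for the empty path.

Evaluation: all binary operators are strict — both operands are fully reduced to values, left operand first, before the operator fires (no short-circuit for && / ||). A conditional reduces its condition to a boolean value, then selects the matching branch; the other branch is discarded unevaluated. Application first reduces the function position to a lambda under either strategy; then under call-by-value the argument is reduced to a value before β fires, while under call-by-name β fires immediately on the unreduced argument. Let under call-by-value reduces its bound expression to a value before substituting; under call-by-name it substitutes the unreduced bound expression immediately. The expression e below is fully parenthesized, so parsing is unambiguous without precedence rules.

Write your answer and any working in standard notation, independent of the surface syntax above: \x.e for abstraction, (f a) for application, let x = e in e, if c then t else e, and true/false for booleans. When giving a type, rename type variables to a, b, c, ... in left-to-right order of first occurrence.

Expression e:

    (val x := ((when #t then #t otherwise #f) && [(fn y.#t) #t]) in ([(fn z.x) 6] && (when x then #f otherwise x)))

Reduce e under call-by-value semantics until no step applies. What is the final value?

Derivation:
step 0: (let x = ((if true then true else false) && ((\y.true) true)) in (((\z.x) 6) && (if x then false else x)))
step 1: [if@0.0] (let x = (true && ((\y.true) true)) in (((\z.x) 6) && (if x then false else x)))
step 2: [beta@0.1] (let x = (true && true) in (((\z.x) 6) && (if x then false else x)))
step 3: [delta@0] (let x = true in (((\z.x) 6) && (if x then false else x)))
step 4: [let@root] (((\z.true) 6) && (if true then false else true))
step 5: [beta@0] (true && (if true then false else true))
step 6: [if@1] (true && false)
step 7: [delta@root] false

Answer: false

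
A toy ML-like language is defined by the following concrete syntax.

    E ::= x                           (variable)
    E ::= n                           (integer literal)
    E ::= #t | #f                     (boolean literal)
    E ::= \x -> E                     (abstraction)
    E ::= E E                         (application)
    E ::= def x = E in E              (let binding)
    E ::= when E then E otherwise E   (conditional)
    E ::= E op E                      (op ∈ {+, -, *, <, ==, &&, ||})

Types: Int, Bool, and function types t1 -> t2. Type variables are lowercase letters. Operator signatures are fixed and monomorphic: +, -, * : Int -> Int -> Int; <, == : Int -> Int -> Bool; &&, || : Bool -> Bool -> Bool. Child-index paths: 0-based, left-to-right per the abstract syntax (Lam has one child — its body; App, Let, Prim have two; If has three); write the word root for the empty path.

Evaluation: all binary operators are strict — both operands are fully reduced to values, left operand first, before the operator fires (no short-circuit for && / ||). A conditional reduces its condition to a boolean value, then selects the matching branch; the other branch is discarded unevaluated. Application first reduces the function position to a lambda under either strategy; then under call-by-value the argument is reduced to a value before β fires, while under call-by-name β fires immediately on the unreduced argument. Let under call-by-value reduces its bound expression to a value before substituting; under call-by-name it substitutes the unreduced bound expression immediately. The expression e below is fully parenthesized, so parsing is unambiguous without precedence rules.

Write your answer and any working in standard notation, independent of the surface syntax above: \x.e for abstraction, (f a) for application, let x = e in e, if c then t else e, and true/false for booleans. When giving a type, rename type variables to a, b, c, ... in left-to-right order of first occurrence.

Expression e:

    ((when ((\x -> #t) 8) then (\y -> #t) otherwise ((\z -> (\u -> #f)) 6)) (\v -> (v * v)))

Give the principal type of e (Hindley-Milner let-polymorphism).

Derivation:
\x._ : a -> Bool
  unify a -> Bool ~ Int -> b
  unify a ~ Int
  unify Bool ~ b
_ _ : Bool
  unify Bool ~ Bool
\y._ : c -> Bool
\u._ : e -> Bool
\z._ : d -> e -> Bool
  unify d -> e -> Bool ~ Int -> f
  unify d ~ Int
  unify e -> Bool ~ f
_ _ : e -> Bool
  unify c -> Bool ~ e -> Bool
  unify c ~ e
  unify Bool ~ Bool
v : g
  unify g ~ Int
v : Int
  unify Int ~ Int
\v._ : Int -> Int
  unify e -> Bool ~ (Int -> Int) -> h
  unify e ~ Int -> Int
  unify Bool ~ h
_ _ : Bool

Answer: Bool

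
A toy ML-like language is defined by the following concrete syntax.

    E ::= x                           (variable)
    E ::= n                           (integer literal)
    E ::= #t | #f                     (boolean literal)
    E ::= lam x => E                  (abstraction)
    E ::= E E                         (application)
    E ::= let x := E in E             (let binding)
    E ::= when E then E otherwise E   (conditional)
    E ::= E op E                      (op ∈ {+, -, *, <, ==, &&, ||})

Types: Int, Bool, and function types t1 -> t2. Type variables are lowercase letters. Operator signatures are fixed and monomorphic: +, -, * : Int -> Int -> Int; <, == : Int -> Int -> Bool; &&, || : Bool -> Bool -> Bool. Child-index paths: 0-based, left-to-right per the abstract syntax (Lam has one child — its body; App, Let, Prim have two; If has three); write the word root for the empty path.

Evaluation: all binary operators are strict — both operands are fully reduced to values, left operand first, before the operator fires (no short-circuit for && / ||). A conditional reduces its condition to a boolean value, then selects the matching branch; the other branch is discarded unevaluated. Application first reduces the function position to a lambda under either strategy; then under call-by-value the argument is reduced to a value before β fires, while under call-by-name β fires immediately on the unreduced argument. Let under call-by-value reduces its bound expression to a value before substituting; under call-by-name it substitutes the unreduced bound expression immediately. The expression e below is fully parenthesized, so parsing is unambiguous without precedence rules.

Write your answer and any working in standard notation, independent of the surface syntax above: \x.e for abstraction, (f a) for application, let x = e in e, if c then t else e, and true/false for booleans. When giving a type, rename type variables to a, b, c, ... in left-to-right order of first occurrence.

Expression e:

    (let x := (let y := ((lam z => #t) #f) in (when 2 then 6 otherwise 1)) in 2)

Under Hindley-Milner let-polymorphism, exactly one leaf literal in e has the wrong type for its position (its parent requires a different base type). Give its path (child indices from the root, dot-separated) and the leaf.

Working:
\z._ : a -> Bool
  unify a -> Bool ~ Bool -> b
  unify a ~ Bool
  unify Bool ~ b
_ _ : Bool
let y : Bool
  unify Int ~ Bool
  FAIL: mismatch Int ~ Bool

Answer: 0.1.0 : 2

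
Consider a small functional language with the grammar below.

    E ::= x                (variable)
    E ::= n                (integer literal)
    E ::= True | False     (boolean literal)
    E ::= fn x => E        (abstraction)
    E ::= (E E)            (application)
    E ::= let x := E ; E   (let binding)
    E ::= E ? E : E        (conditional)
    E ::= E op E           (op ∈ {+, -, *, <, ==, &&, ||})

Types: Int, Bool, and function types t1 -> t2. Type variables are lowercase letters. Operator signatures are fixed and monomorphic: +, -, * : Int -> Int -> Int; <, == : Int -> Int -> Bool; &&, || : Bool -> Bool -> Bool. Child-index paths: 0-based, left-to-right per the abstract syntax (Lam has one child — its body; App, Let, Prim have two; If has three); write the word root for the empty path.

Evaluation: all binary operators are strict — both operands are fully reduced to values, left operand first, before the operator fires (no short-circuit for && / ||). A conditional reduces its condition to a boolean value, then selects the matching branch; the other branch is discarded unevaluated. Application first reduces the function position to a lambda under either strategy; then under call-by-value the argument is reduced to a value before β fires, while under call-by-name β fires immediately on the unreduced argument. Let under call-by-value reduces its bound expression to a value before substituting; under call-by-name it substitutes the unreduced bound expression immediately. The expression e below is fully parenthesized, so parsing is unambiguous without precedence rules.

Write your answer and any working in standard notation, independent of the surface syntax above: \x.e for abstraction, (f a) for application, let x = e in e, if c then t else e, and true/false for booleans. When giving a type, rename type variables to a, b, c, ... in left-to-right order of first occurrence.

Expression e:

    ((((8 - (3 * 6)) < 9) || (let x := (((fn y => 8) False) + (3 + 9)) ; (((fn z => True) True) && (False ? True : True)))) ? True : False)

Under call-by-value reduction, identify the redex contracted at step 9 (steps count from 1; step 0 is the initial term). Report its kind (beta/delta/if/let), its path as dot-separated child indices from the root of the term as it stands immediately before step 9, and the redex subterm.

Derivation:
step 0: (if (((8 - (3 * 6)) < 9) || (let x = (((\y.8) false) + (3 + 9)) in (((\z.true) true) && (if false then true else true)))) then true else false)
step 1: [delta@0.0.0.1] (if (((8 - 18) < 9) || (let x = (((\y.8) false) + (3 + 9)) in (((\z.true) true) && (if false then true else true)))) then true else false)
step 2: [delta@0.0.0] (if ((-10 < 9) || (let x = (((\y.8) false) + (3 + 9)) in (((\z.true) true) && (if false then true else true)))) then true else false)
step 3: [delta@0.0] (if (true || (let x = (((\y.8) false) + (3 + 9)) in (((\z.true) true) && (if false then true else true)))) then true else false)
step 4: [beta@0.1.0.0] (if (true || (let x = (8 + (3 + 9)) in (((\z.true) true) && (if false then true else true)))) then true else false)
step 5: [delta@0.1.0.1] (if (true || (let x = (8 + 12) in (((\z.true) true) && (if false then true else true)))) then true else false)
step 6: [delta@0.1.0] (if (true || (let x = 20 in (((\z.true) true) && (if false then true else true)))) then true else false)
step 7: [let@0.1] (if (true || (((\z.true) true) && (if false then true else true))) then true else false)
step 8: [beta@0.1.0] (if (true || (true && (if false then true else true))) then true else false)
step 9: [if@0.1.1] (if (true || (true && true)) then true else false)

Answer: if at 0.1.1 : (if false then true else true)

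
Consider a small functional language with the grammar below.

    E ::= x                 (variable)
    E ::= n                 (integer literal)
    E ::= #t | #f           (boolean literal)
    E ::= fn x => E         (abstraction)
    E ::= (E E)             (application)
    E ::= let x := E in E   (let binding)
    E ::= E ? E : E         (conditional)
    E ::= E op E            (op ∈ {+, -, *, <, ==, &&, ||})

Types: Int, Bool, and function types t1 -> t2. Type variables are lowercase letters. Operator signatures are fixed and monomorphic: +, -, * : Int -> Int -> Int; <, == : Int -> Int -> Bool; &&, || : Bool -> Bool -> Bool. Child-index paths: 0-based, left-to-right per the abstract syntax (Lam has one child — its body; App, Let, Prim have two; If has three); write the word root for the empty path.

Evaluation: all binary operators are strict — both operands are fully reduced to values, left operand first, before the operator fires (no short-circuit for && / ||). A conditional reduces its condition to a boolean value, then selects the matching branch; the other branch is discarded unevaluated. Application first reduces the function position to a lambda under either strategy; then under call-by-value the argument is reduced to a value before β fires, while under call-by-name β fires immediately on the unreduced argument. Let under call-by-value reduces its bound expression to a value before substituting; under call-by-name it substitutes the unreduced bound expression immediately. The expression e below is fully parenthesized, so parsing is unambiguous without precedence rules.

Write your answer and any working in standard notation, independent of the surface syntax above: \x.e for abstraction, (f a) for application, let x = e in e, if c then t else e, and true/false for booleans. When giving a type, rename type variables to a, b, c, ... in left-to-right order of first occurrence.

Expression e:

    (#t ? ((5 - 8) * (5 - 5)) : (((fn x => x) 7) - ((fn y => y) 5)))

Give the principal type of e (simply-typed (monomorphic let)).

Answer: Int

Derivation:
  unify Bool ~ Bool
  unify Int ~ Int
  unify Int ~ Int
  unify Int ~ Int
  unify Int ~ Int
  unify Int ~ Int
  unify Int ~ Int
x : a
\x._ : a -> a
  unify a -> a ~ Int -> b
  unify a ~ Int
  unify Int ~ b
_ _ : Int
  unify Int ~ Int
y : c
\y._ : c -> c
  unify c -> c ~ Int -> d
  unify c ~ Int
  unify Int ~ d
_ _ : Int
  unify Int ~ Int
  unify Int ~ Int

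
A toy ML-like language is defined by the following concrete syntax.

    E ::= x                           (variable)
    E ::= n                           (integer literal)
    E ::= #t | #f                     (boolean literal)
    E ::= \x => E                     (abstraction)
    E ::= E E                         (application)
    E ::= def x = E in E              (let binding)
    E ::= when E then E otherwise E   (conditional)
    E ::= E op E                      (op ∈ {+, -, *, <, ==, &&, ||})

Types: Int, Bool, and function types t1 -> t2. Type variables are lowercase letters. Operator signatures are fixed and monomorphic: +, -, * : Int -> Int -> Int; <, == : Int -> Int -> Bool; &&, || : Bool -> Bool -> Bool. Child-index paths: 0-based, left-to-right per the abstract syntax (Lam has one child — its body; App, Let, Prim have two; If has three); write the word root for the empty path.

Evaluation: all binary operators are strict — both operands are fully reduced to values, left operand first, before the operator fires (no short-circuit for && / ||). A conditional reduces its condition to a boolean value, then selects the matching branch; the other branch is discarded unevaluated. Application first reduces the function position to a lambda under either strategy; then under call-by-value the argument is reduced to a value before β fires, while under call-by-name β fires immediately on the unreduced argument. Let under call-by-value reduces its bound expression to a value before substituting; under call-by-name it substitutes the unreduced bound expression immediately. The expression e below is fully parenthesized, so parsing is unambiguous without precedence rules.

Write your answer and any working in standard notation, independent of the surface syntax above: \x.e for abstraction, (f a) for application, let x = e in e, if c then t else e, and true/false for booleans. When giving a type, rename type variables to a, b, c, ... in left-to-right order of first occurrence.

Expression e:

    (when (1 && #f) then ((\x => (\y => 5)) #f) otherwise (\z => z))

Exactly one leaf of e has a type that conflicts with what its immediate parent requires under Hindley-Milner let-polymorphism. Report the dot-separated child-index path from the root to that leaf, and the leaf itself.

Answer: 0.0 : 1

Trace:
  unify Int ~ Bool
  FAIL: mismatch Int ~ Bool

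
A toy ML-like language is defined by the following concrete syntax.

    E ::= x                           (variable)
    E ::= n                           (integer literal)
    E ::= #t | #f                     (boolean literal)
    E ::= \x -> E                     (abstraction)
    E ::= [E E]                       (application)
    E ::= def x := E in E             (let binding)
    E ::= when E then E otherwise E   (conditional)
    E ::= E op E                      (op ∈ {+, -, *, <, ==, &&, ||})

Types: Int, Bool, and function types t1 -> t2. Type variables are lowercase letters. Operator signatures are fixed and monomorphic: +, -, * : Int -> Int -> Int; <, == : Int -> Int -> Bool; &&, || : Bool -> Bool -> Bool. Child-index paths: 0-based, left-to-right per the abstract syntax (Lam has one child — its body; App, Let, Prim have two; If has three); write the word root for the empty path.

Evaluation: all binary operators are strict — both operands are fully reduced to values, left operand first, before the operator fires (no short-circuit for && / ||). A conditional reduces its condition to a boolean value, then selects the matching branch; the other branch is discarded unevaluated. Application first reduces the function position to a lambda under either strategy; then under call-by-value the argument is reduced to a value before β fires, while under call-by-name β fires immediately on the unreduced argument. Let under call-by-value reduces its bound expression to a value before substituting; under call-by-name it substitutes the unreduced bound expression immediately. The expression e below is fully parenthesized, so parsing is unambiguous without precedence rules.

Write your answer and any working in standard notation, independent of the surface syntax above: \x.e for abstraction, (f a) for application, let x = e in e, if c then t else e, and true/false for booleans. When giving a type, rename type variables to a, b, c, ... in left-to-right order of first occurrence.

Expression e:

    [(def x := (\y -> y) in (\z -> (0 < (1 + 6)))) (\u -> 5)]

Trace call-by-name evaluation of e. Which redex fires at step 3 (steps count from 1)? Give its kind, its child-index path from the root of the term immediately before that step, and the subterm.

Answer: delta at 1 : (1 + 6)

Trace:
step 0: ((let x = (\y.y) in (\z.(0 < (1 + 6)))) (\u.5))
step 1: [let@0] ((\z.(0 < (1 + 6))) (\u.5))
step 2: [beta@root] (0 < (1 + 6))
step 3: [delta@1] (0 < 7)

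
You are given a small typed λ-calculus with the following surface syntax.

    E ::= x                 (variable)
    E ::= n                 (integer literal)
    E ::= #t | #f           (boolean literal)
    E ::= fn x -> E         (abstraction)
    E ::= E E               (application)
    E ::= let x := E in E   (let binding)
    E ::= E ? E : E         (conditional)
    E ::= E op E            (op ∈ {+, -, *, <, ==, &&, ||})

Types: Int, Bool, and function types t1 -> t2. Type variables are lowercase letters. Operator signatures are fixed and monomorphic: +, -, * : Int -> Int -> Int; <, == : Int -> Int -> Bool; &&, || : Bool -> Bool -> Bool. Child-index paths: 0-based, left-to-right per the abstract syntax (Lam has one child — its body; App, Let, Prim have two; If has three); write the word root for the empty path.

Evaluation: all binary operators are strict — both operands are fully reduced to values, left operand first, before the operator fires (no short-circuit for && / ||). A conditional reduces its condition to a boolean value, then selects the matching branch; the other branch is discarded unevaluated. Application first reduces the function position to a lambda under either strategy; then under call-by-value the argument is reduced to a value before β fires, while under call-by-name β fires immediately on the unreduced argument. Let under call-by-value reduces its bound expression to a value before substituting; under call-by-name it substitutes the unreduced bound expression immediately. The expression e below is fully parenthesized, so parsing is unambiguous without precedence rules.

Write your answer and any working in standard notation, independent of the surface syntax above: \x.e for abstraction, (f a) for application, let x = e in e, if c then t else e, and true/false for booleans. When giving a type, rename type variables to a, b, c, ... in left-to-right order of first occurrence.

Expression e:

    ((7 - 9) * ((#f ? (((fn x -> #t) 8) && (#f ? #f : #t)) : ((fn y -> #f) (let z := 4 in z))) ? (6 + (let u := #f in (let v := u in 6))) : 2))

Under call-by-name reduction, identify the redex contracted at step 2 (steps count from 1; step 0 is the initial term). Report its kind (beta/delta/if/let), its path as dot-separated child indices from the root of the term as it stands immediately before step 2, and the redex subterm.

Answer: if at 1.0 : (if false then (((\x.true) 8) && (if false then false else true)) else ((\y.false) (let z = 4 in z)))

Derivation:
step 0: ((7 - 9) * (if (if false then (((\x.true) 8) && (if false then false else true)) else ((\y.false) (let z = 4 in z))) then (6 + (let u = false in (let v = u in 6))) else 2))
step 1: [delta@0] (-2 * (if (if false then (((\x.true) 8) && (if false then false else true)) else ((\y.false) (let z = 4 in z))) then (6 + (let u = false in (let v = u in 6))) else 2))
step 2: [if@1.0] (-2 * (if ((\y.false) (let z = 4 in z)) then (6 + (let u = false in (let v = u in 6))) else 2))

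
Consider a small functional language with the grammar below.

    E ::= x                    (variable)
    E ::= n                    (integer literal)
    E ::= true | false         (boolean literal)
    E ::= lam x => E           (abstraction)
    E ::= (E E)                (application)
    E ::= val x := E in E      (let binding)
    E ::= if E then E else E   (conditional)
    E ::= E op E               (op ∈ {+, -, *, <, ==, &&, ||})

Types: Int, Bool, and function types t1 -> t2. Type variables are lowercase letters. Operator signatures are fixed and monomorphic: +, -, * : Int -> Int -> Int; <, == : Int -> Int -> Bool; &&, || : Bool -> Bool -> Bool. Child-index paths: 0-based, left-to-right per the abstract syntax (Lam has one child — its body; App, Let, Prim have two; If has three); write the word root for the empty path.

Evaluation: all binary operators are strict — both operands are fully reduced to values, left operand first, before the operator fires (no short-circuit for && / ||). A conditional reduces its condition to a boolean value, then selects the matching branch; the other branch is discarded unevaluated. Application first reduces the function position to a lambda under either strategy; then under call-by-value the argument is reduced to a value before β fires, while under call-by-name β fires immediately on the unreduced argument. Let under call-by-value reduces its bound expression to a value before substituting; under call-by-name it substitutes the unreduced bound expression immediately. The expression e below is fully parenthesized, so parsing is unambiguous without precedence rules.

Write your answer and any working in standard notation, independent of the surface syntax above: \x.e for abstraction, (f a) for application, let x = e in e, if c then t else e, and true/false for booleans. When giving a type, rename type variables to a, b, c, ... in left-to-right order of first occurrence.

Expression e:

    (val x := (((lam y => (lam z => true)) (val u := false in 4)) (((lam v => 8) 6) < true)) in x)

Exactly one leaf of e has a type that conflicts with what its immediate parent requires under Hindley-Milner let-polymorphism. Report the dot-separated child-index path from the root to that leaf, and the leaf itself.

Trace:
\z._ : b -> Bool
\y._ : a -> b -> Bool
let u : Bool
  unify a -> b -> Bool ~ Int -> c
  unify a ~ Int
  unify b -> Bool ~ c
_ _ : b -> Bool
\v._ : d -> Int
  unify d -> Int ~ Int -> e
  unify d ~ Int
  unify Int ~ e
_ _ : Int
  unify Int ~ Int
  unify Bool ~ Int
  FAIL: mismatch Bool ~ Int

Answer: 0.1.1 : true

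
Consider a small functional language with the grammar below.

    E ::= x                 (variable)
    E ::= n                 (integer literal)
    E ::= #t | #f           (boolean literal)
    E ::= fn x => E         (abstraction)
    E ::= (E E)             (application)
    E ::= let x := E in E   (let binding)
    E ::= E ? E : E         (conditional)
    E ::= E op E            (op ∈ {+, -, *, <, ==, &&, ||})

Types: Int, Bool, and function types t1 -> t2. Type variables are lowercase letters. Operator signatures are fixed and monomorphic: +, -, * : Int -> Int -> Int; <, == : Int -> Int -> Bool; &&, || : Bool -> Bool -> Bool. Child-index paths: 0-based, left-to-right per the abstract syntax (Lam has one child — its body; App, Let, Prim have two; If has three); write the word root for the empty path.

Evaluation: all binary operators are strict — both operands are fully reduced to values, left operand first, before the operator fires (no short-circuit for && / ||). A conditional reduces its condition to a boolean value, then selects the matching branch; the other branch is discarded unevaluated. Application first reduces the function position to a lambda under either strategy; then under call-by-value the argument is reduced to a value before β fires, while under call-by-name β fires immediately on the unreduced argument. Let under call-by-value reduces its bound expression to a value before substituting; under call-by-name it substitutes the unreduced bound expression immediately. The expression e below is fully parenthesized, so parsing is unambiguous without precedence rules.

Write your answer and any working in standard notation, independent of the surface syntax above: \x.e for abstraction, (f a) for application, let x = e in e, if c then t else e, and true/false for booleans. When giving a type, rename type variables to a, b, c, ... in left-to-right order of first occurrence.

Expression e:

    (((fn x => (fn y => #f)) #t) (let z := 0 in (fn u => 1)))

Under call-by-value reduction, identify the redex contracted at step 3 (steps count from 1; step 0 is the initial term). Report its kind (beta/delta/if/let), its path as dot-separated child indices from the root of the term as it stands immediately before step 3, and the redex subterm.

Answer: beta at root : ((\y.false) (\u.1))

Trace:
step 0: (((\x.(\y.false)) true) (let z = 0 in (\u.1)))
step 1: [beta@0] ((\y.false) (let z = 0 in (\u.1)))
step 2: [let@1] ((\y.false) (\u.1))
step 3: [beta@root] false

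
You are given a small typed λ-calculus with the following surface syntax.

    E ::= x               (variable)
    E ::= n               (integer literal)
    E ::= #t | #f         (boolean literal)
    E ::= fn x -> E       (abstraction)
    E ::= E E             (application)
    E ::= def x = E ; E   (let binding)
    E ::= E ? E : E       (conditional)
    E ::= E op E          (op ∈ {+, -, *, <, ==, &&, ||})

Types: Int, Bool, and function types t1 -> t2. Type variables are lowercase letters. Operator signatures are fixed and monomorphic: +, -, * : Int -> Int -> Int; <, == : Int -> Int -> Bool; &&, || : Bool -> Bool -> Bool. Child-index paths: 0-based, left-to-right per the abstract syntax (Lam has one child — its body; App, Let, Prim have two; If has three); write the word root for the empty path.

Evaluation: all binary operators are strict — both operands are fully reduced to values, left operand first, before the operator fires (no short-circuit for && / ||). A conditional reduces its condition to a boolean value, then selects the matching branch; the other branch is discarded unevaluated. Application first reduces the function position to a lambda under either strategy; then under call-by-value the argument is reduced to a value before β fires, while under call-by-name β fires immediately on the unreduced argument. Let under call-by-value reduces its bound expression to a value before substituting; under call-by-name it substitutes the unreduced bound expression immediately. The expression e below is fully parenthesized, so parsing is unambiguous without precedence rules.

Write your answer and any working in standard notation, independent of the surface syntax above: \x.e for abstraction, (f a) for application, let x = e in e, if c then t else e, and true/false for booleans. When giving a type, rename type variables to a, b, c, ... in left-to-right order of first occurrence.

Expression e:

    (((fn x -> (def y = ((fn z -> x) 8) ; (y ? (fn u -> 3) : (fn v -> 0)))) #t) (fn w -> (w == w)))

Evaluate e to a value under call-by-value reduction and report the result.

Trace:
step 0: (((\x.(let y = ((\z.x) 8) in (if y then (\u.3) else (\v.0)))) true) (\w.(w == w)))
step 1: [beta@0] ((let y = ((\z.true) 8) in (if y then (\u.3) else (\v.0))) (\w.(w == w)))
step 2: [beta@0.0] ((let y = true in (if y then (\u.3) else (\v.0))) (\w.(w == w)))
step 3: [let@0] ((if true then (\u.3) else (\v.0)) (\w.(w == w)))
step 4: [if@0] ((\u.3) (\w.(w == w)))
step 5: [beta@root] 3

Answer: 3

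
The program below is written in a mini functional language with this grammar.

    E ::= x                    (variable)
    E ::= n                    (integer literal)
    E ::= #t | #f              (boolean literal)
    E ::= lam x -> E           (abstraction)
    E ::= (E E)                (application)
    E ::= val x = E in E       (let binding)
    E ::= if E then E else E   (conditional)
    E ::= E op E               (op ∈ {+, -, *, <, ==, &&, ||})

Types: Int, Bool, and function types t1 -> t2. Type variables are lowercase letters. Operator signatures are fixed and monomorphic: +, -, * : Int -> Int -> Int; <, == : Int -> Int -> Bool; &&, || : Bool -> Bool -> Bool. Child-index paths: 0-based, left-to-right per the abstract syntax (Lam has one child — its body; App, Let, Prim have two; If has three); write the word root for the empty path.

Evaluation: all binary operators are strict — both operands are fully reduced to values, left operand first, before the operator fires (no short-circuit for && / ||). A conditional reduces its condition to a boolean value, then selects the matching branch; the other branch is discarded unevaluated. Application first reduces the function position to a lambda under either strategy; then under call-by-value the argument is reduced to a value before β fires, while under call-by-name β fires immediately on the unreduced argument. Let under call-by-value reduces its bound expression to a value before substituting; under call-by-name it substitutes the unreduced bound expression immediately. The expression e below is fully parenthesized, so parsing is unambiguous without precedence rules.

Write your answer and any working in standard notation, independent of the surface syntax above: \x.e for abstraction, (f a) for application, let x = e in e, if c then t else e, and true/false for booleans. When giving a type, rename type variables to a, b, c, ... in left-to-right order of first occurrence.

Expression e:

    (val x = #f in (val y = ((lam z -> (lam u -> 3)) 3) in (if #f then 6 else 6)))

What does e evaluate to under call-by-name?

Trace:
step 0: (let x = false in (let y = ((\z.(\u.3)) 3) in (if false then 6 else 6)))
step 1: [let@root] (let y = ((\z.(\u.3)) 3) in (if false then 6 else 6))
step 2: [let@root] (if false then 6 else 6)
step 3: [if@root] 6

Answer: 6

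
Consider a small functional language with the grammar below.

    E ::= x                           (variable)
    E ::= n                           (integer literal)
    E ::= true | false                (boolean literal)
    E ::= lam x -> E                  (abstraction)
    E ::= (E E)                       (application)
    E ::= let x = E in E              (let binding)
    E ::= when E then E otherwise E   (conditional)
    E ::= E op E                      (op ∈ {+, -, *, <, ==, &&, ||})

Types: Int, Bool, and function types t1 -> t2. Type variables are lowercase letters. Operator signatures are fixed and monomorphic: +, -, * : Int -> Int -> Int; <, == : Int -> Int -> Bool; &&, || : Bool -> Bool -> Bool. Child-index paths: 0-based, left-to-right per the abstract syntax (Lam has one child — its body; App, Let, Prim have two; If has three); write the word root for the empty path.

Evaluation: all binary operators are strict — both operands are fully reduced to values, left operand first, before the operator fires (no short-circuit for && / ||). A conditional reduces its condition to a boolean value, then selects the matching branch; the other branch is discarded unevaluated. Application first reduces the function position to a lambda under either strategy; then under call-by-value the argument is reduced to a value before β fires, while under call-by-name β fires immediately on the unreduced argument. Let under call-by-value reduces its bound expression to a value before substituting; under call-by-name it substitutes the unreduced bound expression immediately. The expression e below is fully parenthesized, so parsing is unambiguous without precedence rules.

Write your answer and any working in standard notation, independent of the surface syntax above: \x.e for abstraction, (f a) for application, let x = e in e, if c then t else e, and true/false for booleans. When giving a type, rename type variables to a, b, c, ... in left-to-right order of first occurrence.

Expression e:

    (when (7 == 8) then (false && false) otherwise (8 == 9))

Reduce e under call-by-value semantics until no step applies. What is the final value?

Derivation:
step 0: (if (7 == 8) then (false && false) else (8 == 9))
step 1: [delta@0] (if false then (false && false) else (8 == 9))
step 2: [if@root] (8 == 9)
step 3: [delta@root] false

Answer: false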